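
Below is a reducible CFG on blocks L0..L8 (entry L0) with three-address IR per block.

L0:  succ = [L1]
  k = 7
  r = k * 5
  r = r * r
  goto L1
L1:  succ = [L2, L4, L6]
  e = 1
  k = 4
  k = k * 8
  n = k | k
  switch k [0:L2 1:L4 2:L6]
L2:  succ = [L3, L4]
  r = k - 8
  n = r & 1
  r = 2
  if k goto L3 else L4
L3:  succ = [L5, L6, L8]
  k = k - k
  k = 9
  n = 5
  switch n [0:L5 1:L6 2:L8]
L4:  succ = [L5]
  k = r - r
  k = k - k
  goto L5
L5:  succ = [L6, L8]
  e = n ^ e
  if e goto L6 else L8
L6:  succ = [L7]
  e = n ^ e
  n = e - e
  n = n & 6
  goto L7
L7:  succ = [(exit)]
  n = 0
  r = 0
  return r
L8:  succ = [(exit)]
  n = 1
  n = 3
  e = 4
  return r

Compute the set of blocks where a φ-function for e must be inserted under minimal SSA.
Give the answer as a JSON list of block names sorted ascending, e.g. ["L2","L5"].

idom tree: L1←L0 L2←L1 L3←L2 L4←L1 L5←L1 L6←L1 L7←L6 L8←L1
Dom∩ at merges:
  L4: preds {L1,L2}: {L0,L1} ∩ {L0,L1,L2} = {L0,L1}; idom=L1
  L5: preds {L3,L4}: {L0,L1,L2,L3} ∩ {L0,L1,L4} = {L0,L1}; idom=L1
  L6: preds {L1,L3,L5}: {L0,L1} ∩ {L0,L1,L2,L3} ∩ {L0,L1,L5} = {L0,L1}; idom=L1
  L8: preds {L3,L5}: {L0,L1,L2,L3} ∩ {L0,L1,L5} = {L0,L1}; idom=L1

DF walk-up:
  L4←L1: walk · to L1
  L4←L2: walk L2 to L1
  L5←L3: walk L3→L2 to L1
  L5←L4: walk L4 to L1
  L6←L1: walk · to L1
  L6←L3: walk L3→L2 to L1
  L6←L5: walk L5 to L1
  L8←L3: walk L3→L2 to L1
  L8←L5: walk L5 to L1
  DF(L0)=∅
  DF(L1)=∅
  DF(L2)={L4,L5,L6,L8}
  DF(L3)={L5,L6,L8}
  DF(L4)={L5}
  DF(L5)={L6,L8}
  DF(L6)=∅
  DF(L7)=∅
  DF(L8)=∅

φ for e: defs {L1,L5,L6,L8}
  DF⁺ = {L6,L8}

Answer: ["L6", "L8"]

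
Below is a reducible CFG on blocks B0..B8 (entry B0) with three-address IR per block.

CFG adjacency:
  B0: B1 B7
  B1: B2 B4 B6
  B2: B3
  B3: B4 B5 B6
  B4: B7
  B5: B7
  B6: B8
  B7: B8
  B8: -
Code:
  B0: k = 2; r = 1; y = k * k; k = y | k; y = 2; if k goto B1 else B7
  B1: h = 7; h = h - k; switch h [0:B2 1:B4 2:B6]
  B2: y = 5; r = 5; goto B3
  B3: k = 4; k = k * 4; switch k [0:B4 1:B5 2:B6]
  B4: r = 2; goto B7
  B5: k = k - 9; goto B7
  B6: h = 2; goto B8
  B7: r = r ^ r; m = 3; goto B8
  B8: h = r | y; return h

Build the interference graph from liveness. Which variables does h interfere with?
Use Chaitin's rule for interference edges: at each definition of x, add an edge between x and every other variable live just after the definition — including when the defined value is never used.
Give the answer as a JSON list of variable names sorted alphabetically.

def/use:
  B0: def={k,r,y} ue=∅
  B1: def={h} ue={k}
  B2: def={r,y} ue=∅
  B3: def={k} ue=∅
  B4: def={r} ue=∅
  B5: def={k} ue={k}
  B6: def={h} ue=∅
  B7: def={m,r} ue={r}
  B8: def={h} ue={r,y}

Backward fixpoint:
  live B0: ∅→{k,r,y}
  live B1: {k,r,y}→{r,y}
  live B2: ∅→{r,y}
  live B3: {r,y}→{k,r,y}
  live B4: {y}→{r,y}
  live B5: {k,r,y}→{r,y}
  live B6: {r,y}→{r,y}
  live B7: {r,y}→{r,y}
  live B8: {r,y}→∅

Interference:
  h — {k,r,y}
  k — {h,r,y}
  m — {r,y}
  r — {h,k,m,y}
  y — {h,k,m,r}

N(h) = ["k", "r", "y"]

Answer: ["k", "r", "y"]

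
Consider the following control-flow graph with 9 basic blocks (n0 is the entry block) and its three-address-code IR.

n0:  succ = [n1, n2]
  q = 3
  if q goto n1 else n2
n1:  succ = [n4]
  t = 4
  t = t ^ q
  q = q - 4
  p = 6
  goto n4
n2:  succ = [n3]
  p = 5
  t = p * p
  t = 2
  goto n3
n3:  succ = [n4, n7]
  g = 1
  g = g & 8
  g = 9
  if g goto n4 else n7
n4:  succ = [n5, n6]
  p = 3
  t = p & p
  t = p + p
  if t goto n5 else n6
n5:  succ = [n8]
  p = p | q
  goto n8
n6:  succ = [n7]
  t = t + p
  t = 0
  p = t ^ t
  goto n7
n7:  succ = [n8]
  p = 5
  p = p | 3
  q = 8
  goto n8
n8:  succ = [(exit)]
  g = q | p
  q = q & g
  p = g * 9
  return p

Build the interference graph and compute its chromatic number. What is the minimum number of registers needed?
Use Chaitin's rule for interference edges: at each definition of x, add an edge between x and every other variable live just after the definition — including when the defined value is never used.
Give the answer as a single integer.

def/use:
  n0: def={q} ue=∅
  n1: def={p,q,t} ue={q}
  n2: def={p,t} ue=∅
  n3: def={g} ue=∅
  n4: def={p,t} ue=∅
  n5: def={p} ue={p,q}
  n6: def={p,t} ue={p,t}
  n7: def={p,q} ue=∅
  n8: def={g,p,q} ue={p,q}

Liveness:
  n0 li=∅ lo={q}
  n1 li={q} lo={q}
  n2 li={q} lo={q}
  n3 li={q} lo={q}
  n4 li={q} lo={p,q,t}
  n5 li={p,q} lo={p,q}
  n6 li={p,t} lo=∅
  n7 li=∅ lo={p,q}
  n8 li={p,q} lo=∅

Interference:
  g: {q}
  p: {q,t}
  q: {g,p,t}
  t: {p,q}

Colouring:
  {p,q,t} pairwise interfere (3-clique) ⇒ χ ≥ 3
  3-colouring: R0={q}  R1={g,p}  R2={t}
  χ = 3

Answer: 3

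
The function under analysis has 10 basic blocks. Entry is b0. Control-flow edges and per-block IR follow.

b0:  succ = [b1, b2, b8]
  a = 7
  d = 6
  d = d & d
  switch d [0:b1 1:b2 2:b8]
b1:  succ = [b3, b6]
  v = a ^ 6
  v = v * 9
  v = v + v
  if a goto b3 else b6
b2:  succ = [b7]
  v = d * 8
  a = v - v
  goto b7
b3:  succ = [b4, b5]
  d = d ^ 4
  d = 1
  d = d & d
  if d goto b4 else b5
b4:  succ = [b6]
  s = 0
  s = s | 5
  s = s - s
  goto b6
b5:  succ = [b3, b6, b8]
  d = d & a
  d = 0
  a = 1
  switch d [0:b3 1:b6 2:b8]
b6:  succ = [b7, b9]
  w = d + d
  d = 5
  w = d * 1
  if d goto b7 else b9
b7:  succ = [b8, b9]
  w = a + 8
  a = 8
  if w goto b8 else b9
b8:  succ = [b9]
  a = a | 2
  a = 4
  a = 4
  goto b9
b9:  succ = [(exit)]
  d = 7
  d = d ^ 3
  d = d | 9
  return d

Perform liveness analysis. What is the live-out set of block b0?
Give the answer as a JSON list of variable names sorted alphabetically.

Answer: ["a", "d"]

Working:
Block summaries:
  b0 def {a,d} use ∅
  b1 def {v} use {a}
  b2 def {a,v} use {d}
  b3 def {d} use {d}
  b4 def {s} use ∅
  b5 def {a,d} use {a,d}
  b6 def {d,w} use {d}
  b7 def {a,w} use {a}
  b8 def {a} use {a}
  b9 def {d} use ∅

Liveness:
  b0: in=∅ out={a,d}
  b1: in={a,d} out={a,d}
  b2: in={d} out={a}
  b3: in={a,d} out={a,d}
  b4: in={a,d} out={a,d}
  b5: in={a,d} out={a,d}
  b6: in={a,d} out={a}
  b7: in={a} out={a}
  b8: in={a} out=∅
  b9: in=∅ out=∅

live-out(b0) = ["a", "d"]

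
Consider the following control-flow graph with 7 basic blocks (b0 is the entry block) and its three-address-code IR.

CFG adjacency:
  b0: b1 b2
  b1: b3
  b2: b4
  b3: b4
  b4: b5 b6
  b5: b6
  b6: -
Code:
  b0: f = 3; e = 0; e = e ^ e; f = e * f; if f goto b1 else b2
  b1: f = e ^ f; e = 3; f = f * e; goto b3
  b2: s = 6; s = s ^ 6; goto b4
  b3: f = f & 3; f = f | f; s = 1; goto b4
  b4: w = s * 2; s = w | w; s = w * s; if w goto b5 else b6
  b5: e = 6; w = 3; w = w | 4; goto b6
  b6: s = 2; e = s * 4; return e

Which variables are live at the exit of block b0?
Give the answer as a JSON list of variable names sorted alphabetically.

Answer: ["e", "f"]

Derivation:
Per-block:
  b0 def {e,f} use ∅
  b1 def {e,f} use {e,f}
  b2 def {s} use ∅
  b3 def {f,s} use {f}
  b4 def {s,w} use {s}
  b5 def {e,w} use ∅
  b6 def {e,s} use ∅

Backward fixpoint:
  b0: in=∅ out={e,f}
  b1: in={e,f} out={f}
  b2: in=∅ out={s}
  b3: in={f} out={s}
  b4: in={s} out=∅
  b5: in=∅ out=∅
  b6: in=∅ out=∅

live-out(b0) = ["e", "f"]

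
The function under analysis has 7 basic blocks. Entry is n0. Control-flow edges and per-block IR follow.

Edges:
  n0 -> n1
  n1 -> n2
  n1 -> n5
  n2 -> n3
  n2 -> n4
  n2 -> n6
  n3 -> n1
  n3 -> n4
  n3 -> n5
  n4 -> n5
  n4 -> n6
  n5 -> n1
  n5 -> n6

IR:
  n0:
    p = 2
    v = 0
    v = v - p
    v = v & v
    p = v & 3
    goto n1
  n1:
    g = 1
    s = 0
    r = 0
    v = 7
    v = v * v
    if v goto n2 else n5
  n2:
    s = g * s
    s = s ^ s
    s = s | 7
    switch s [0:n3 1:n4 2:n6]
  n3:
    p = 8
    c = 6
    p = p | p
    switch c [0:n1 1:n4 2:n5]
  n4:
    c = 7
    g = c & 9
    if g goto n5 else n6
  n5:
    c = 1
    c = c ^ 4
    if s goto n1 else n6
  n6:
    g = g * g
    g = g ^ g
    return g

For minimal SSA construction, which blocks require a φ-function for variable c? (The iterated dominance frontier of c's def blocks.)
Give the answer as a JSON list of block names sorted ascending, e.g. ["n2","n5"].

idom tree: n1←n0 n2←n1 n3←n2 n4←n2 n5←n1 n6←n1
Join-block Dom:
  n1: preds {n0,n3,n5}: {n0} ∩ {n0,n1,n2,n3} ∩ {n0,n1,n5} = {n0}; idom=n0
  n4: preds {n2,n3}: {n0,n1,n2} ∩ {n0,n1,n2,n3} = {n0,n1,n2}; idom=n2
  n5: preds {n1,n3,n4}: {n0,n1} ∩ {n0,n1,n2,n3} ∩ {n0,n1,n2,n4} = {n0,n1}; idom=n1
  n6: preds {n2,n4,n5}: {n0,n1,n2} ∩ {n0,n1,n2,n4} ∩ {n0,n1,n5} = {n0,n1}; idom=n1

Frontier:
  n1←n0: walk · to n0
  n1←n3: walk n3→n2→n1 to n0
  n1←n5: walk n5→n1 to n0
  n4←n2: walk · to n2
  n4←n3: walk n3 to n2
  n5←n1: walk · to n1
  n5←n3: walk n3→n2 to n1
  n5←n4: walk n4→n2 to n1
  n6←n2: walk n2 to n1
  n6←n4: walk n4→n2 to n1
  n6←n5: walk n5 to n1
  n0 → ∅
  n1 → {n1}
  n2 → {n1,n5,n6}
  n3 → {n1,n4,n5}
  n4 → {n5,n6}
  n5 → {n1,n6}
  n6 → ∅

φ for c: defs {n3,n4,n5}
  DF⁺ = {n1,n4,n5,n6}

Answer: ["n1", "n4", "n5", "n6"]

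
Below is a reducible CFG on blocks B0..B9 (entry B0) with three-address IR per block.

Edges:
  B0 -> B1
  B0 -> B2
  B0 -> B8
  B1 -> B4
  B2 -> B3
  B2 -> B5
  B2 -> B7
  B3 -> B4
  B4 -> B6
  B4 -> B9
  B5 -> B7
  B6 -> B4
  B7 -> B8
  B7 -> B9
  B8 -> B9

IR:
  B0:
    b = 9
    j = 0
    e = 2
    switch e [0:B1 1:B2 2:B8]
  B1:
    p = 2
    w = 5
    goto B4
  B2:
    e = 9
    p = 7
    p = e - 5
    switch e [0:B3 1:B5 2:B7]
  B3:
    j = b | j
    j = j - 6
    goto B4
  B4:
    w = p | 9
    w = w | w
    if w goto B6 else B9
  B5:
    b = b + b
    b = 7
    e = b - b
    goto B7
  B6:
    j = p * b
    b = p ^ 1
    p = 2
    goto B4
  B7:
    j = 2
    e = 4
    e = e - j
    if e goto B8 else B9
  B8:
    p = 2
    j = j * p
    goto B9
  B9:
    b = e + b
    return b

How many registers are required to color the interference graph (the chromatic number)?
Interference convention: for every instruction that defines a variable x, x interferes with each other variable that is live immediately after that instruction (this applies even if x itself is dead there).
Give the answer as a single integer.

Answer: 4

Analysis:
def/use:
  B0: {b,e,j} / ∅
  B1: {p,w} / ∅
  B2: {e,p} / ∅
  B3: {j} / {b,j}
  B4: {w} / {p}
  B5: {b,e} / {b}
  B6: {b,j,p} / {b,p}
  B7: {e,j} / ∅
  B8: {j,p} / {j}
  B9: {b} / {b,e}

Backward fixpoint:
  live B0: ∅→{b,e,j}
  live B1: {b,e}→{b,e,p}
  live B2: {b,j}→{b,e,j,p}
  live B3: {b,e,j,p}→{b,e,p}
  live B4: {b,e,p}→{b,e,p}
  live B5: {b}→{b}
  live B6: {b,e,p}→{b,e,p}
  live B7: {b}→{b,e,j}
  live B8: {b,e,j}→{b,e}
  live B9: {b,e}→∅

Conflict graph:
  b — {e,j,p,w}
  e — {b,j,p,w}
  j — {b,e,p}
  p — {b,e,j,w}
  w — {b,e,p}

Registers:
  {b,e,j,p} pairwise interfere (4-clique) ⇒ χ ≥ 4
  4-colouring: c0={b}  c1={e}  c2={p}  c3={j,w}
  χ = 4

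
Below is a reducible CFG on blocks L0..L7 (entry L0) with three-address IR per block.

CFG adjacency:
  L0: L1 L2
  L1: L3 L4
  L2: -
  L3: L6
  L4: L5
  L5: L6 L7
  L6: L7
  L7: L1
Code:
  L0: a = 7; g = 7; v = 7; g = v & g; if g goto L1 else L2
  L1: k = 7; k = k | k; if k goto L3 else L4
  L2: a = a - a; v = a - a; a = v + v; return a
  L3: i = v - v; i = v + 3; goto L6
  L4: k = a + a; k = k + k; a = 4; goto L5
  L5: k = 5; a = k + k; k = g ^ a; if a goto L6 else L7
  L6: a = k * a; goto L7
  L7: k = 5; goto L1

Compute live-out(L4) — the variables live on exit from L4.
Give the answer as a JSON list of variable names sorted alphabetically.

def/use:
  L0: {a,g,v} / ∅
  L1: {k} / ∅
  L2: {a,v} / {a}
  L3: {i} / {v}
  L4: {a,k} / {a}
  L5: {a,k} / {g}
  L6: {a} / {a,k}
  L7: {k} / ∅

Backward fixpoint:
  L0 li=∅ lo={a,g,v}
  L1 li={a,g,v} lo={a,g,k,v}
  L2 li={a} lo=∅
  L3 li={a,g,k,v} lo={a,g,k,v}
  L4 li={a,g,v} lo={g,v}
  L5 li={g,v} lo={a,g,k,v}
  L6 li={a,g,k,v} lo={a,g,v}
  L7 li={a,g,v} lo={a,g,v}

live-out(L4) = ["g", "v"]

Answer: ["g", "v"]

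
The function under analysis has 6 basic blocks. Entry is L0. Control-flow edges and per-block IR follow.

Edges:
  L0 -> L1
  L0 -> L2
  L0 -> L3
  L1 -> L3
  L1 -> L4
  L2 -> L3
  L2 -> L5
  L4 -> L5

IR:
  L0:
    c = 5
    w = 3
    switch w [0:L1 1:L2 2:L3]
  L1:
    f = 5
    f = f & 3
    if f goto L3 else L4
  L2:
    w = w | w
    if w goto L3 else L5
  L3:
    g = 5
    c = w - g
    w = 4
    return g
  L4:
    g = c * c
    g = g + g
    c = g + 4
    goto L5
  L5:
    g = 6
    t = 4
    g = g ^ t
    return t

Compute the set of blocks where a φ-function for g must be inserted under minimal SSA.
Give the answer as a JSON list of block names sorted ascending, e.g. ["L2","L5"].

Answer: ["L5"]

Derivation:
idom tree: L1←L0 L2←L0 L3←L0 L4←L1 L5←L0
Join-block Dom:
  L3: preds {L0,L1,L2}: {L0} ∩ {L0,L1} ∩ {L0,L2} = {L0}; idom=L0
  L5: preds {L2,L4}: {L0,L2} ∩ {L0,L1,L4} = {L0}; idom=L0

DF walk-up:
  L3←L0: walk · to L0
  L3←L1: walk L1 to L0
  L3←L2: walk L2 to L0
  L5←L2: walk L2 to L0
  L5←L4: walk L4→L1 to L0
  L0 → ∅
  L1 → {L3,L5}
  L2 → {L3,L5}
  L3 → ∅
  L4 → {L5}
  L5 → ∅

φ for g: defs {L3,L4,L5}
  DF⁺ = {L5}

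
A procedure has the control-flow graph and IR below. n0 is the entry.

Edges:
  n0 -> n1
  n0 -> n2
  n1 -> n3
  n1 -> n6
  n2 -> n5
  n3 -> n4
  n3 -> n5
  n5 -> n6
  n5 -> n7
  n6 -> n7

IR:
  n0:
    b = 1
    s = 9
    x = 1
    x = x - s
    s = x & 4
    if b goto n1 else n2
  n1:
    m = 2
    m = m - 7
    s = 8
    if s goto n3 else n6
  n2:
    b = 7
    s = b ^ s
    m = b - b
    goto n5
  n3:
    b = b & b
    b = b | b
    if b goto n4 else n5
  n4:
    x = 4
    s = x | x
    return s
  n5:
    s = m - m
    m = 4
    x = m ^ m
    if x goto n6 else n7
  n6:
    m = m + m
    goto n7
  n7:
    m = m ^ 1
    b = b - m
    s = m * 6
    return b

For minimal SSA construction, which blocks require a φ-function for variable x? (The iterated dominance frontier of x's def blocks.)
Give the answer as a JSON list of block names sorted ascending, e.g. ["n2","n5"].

Answer: ["n6", "n7"]

Working:
idom tree: n1←n0 n2←n0 n3←n1 n4←n3 n5←n0 n6←n0 n7←n0
Dom at joins:
  n5: preds {n2,n3}: {n0,n2} ∩ {n0,n1,n3} = {n0}; idom=n0
  n6: preds {n1,n5}: {n0,n1} ∩ {n0,n5} = {n0}; idom=n0
  n7: preds {n5,n6}: {n0,n5} ∩ {n0,n6} = {n0}; idom=n0

Frontier:
  join n5 pred n2: n2 stop@n0
  join n5 pred n3: n3→n1 stop@n0
  join n6 pred n1: n1 stop@n0
  join n6 pred n5: n5 stop@n0
  join n7 pred n5: n5 stop@n0
  join n7 pred n6: n6 stop@n0
  DF(n0)=∅
  DF(n1)={n5,n6}
  DF(n2)={n5}
  DF(n3)={n5}
  DF(n4)=∅
  DF(n5)={n6,n7}
  DF(n6)={n7}
  DF(n7)=∅

φ for x: defs {n0,n4,n5}
  DF⁺ = {n6,n7}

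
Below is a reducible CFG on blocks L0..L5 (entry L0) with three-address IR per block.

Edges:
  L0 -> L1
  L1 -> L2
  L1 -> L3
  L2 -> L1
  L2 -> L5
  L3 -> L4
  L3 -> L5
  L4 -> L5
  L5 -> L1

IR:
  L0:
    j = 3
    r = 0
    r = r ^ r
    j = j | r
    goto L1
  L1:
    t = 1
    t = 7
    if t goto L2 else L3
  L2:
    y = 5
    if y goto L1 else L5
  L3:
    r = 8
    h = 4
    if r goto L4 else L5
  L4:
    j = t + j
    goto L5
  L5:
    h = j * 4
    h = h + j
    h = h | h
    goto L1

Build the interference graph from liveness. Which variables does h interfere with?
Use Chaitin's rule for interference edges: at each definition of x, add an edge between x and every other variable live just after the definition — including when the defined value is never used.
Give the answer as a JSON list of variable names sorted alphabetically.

def/use:
  L0 def {j,r} use ∅
  L1 def {t} use ∅
  L2 def {y} use ∅
  L3 def {h,r} use ∅
  L4 def {j} use {j,t}
  L5 def {h} use {j}

Backward fixpoint:
  L0: in=∅ out={j}
  L1: in={j} out={j,t}
  L2: in={j} out={j}
  L3: in={j,t} out={j,t}
  L4: in={j,t} out={j}
  L5: in={j} out={j}

Conflict graph:
  h↔{j,r,t}
  j↔{h,r,t,y}
  r↔{h,j,t}
  t↔{h,j,r}
  y↔{j}

N(h) = ["j", "r", "t"]

Answer: ["j", "r", "t"]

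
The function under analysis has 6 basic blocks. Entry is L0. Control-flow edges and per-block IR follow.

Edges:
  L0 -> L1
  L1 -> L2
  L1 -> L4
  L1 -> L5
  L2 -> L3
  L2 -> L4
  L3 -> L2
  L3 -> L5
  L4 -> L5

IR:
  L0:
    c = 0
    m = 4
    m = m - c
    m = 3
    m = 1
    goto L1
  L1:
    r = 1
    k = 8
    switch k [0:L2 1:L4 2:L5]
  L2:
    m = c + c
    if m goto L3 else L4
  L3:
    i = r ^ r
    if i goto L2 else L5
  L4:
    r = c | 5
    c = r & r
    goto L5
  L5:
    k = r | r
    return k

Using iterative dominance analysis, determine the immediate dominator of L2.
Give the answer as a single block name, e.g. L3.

idom tree: L1←L0 L2←L1 L3←L2 L4←L1 L5←L1
Dom∩ at merges:
  L2: preds {L1,L3}: {L0,L1} ∩ {L0,L1,L2,L3} = {L0,L1}; idom=L1
  L4: preds {L1,L2}: {L0,L1} ∩ {L0,L1,L2} = {L0,L1}; idom=L1
  L5: preds {L1,L3,L4}: {L0,L1} ∩ {L0,L1,L2,L3} ∩ {L0,L1,L4} = {L0,L1}; idom=L1

idom(L2) = L1

Answer: L1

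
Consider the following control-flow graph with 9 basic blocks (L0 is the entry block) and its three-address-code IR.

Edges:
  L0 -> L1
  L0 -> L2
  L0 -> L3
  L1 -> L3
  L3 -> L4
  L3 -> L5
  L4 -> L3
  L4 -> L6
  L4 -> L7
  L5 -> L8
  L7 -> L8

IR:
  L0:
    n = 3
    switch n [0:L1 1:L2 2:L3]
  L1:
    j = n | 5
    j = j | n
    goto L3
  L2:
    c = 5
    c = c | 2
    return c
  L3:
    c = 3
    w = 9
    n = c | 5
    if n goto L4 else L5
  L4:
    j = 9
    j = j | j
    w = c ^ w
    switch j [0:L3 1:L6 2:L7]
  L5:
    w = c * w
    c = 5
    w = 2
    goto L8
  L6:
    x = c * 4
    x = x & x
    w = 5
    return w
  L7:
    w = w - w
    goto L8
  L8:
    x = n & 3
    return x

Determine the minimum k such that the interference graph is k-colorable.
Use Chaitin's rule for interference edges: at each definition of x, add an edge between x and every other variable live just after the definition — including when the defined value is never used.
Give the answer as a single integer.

Block summaries:
  L0: {n} / ∅
  L1: {j} / {n}
  L2: {c} / ∅
  L3: {c,n,w} / ∅
  L4: {j,w} / {c,w}
  L5: {c,w} / {c,w}
  L6: {w,x} / {c}
  L7: {w} / {w}
  L8: {x} / {n}

Live sets:
  live L0: ∅→{n}
  live L1: {n}→∅
  live L2: ∅→∅
  live L3: ∅→{c,n,w}
  live L4: {c,n,w}→{c,n,w}
  live L5: {c,n,w}→{n}
  live L6: {c}→∅
  live L7: {n,w}→{n}
  live L8: {n}→∅

Conflict graph:
  c: {j,n,w}
  j: {c,n,w}
  n: {c,j,w}
  w: {c,j,n}
  x: ∅

Chromatic number:
  clique {c,j,n,w} ⇒ need ≥ 4
  4-colouring: c0={c,x}  c1={j}  c2={n}  c3={w}
  χ = 4

Answer: 4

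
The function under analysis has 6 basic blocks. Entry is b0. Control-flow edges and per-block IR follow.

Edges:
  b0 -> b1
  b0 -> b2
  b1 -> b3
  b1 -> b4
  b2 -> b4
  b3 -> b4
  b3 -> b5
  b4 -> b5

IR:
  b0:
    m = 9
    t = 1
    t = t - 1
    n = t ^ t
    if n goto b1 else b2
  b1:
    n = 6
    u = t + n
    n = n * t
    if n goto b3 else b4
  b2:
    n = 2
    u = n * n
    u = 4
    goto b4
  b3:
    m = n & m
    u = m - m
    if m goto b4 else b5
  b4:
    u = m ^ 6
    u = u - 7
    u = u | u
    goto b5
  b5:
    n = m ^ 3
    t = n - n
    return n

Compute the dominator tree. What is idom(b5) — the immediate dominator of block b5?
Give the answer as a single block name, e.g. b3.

idom tree: b1←b0 b2←b0 b3←b1 b4←b0 b5←b0
Dom∩ at merges:
  b4: preds {b1,b2,b3}: {b0,b1} ∩ {b0,b2} ∩ {b0,b1,b3} = {b0}; idom=b0
  b5: preds {b3,b4}: {b0,b1,b3} ∩ {b0,b4} = {b0}; idom=b0

idom(b5) = b0

Answer: b0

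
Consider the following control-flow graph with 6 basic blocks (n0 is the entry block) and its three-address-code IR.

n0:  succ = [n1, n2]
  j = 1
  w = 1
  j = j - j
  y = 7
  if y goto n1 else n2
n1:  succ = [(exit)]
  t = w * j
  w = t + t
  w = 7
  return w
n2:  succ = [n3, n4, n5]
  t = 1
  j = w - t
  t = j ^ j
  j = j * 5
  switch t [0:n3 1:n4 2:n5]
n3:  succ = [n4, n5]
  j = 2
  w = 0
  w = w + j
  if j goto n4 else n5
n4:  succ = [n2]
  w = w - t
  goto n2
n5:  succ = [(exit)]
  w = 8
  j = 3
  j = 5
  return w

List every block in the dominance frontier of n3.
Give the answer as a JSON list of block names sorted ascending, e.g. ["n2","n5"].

Answer: ["n4", "n5"]

Working:
idom tree: n1←n0 n2←n0 n3←n2 n4←n2 n5←n2
Join-block Dom:
  n2: preds {n0,n4}: {n0} ∩ {n0,n2,n4} = {n0}; idom=n0
  n4: preds {n2,n3}: {n0,n2} ∩ {n0,n2,n3} = {n0,n2}; idom=n2
  n5: preds {n2,n3}: {n0,n2} ∩ {n0,n2,n3} = {n0,n2}; idom=n2

Frontier:
  join n2 pred n0: · stop@n0
  join n2 pred n4: n4→n2 stop@n0
  join n4 pred n2: · stop@n2
  join n4 pred n3: n3 stop@n2
  join n5 pred n2: · stop@n2
  join n5 pred n3: n3 stop@n2
  n0 → ∅
  n1 → ∅
  n2 → {n2}
  n3 → {n4,n5}
  n4 → {n2}
  n5 → ∅

DF(n3) = ["n4", "n5"]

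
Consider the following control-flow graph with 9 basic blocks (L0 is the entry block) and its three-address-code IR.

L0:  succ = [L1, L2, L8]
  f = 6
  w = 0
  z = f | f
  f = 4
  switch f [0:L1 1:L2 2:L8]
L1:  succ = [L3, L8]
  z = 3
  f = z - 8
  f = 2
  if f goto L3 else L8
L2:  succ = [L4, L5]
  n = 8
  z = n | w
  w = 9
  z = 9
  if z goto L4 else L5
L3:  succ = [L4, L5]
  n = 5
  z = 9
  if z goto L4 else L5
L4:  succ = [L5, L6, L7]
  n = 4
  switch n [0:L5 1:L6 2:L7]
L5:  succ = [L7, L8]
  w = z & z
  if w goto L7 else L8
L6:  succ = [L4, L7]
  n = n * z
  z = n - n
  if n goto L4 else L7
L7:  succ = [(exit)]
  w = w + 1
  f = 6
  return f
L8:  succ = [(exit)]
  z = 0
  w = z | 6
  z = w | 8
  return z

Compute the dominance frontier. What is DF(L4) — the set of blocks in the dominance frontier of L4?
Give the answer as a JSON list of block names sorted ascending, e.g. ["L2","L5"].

Answer: ["L4", "L5", "L7"]

Analysis:
idom tree: L1←L0 L2←L0 L3←L1 L4←L0 L5←L0 L6←L4 L7←L0 L8←L0
Join-block Dom:
  L4: preds {L2,L3,L6}: {L0,L2} ∩ {L0,L1,L3} ∩ {L0,L4,L6} = {L0}; idom=L0
  L5: preds {L2,L3,L4}: {L0,L2} ∩ {L0,L1,L3} ∩ {L0,L4} = {L0}; idom=L0
  L7: preds {L4,L5,L6}: {L0,L4} ∩ {L0,L5} ∩ {L0,L4,L6} = {L0}; idom=L0
  L8: preds {L0,L1,L5}: {L0} ∩ {L0,L1} ∩ {L0,L5} = {L0}; idom=L0

Frontier:
  L4←L2: walk L2 to L0
  L4←L3: walk L3→L1 to L0
  L4←L6: walk L6→L4 to L0
  L5←L2: walk L2 to L0
  L5←L3: walk L3→L1 to L0
  L5←L4: walk L4 to L0
  L7←L4: walk L4 to L0
  L7←L5: walk L5 to L0
  L7←L6: walk L6→L4 to L0
  L8←L0: walk · to L0
  L8←L1: walk L1 to L0
  L8←L5: walk L5 to L0
  DF(L0)=∅
  DF(L1)={L4,L5,L8}
  DF(L2)={L4,L5}
  DF(L3)={L4,L5}
  DF(L4)={L4,L5,L7}
  DF(L5)={L7,L8}
  DF(L6)={L4,L7}
  DF(L7)=∅
  DF(L8)=∅

DF(L4) = ["L4", "L5", "L7"]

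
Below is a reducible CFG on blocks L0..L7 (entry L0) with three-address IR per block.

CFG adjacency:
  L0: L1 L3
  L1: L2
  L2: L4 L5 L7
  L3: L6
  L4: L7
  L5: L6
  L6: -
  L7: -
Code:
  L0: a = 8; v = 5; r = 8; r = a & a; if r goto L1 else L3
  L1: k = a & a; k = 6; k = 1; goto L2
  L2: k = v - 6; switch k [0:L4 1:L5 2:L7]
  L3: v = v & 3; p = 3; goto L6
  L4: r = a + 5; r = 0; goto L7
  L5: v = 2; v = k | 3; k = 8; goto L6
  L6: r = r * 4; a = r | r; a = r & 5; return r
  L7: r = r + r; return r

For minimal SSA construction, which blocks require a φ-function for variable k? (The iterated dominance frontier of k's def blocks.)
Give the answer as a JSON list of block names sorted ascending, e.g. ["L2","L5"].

Answer: ["L6"]

Derivation:
idom tree: L1←L0 L2←L1 L3←L0 L4←L2 L5←L2 L6←L0 L7←L2
Dom at joins:
  L6: preds {L3,L5}: {L0,L3} ∩ {L0,L1,L2,L5} = {L0}; idom=L0
  L7: preds {L2,L4}: {L0,L1,L2} ∩ {L0,L1,L2,L4} = {L0,L1,L2}; idom=L2

DF derivation:
  join L6 pred L3: L3 stop@L0
  join L6 pred L5: L5→L2→L1 stop@L0
  join L7 pred L2: · stop@L2
  join L7 pred L4: L4 stop@L2
  DF(L0)=∅
  DF(L1)={L6}
  DF(L2)={L6}
  DF(L3)={L6}
  DF(L4)={L7}
  DF(L5)={L6}
  DF(L6)=∅
  DF(L7)=∅

φ for k: defs {L1,L2,L5}
  DF⁺ = {L6}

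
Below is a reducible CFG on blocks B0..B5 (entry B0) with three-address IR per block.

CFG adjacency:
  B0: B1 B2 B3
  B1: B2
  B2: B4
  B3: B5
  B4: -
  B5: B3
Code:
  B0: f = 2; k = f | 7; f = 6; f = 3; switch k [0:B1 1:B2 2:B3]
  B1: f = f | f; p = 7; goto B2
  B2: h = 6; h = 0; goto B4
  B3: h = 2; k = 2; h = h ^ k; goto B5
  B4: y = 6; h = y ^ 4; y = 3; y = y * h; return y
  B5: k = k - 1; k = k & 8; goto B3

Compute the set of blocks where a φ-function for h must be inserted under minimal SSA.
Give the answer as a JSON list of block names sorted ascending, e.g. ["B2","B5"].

idom tree: B1←B0 B2←B0 B3←B0 B4←B2 B5←B3
Dom∩ at merges:
  B2: preds {B0,B1}: {B0} ∩ {B0,B1} = {B0}; idom=B0
  B3: preds {B0,B5}: {B0} ∩ {B0,B3,B5} = {B0}; idom=B0

Frontier:
  B2←B0: walk · to B0
  B2←B1: walk B1 to B0
  B3←B0: walk · to B0
  B3←B5: walk B5→B3 to B0
  B0: DF=∅
  B1: DF={B2}
  B2: DF=∅
  B3: DF={B3}
  B4: DF=∅
  B5: DF={B3}

φ for h: defs {B2,B3,B4}
  DF⁺ = {B3}

Answer: ["B3"]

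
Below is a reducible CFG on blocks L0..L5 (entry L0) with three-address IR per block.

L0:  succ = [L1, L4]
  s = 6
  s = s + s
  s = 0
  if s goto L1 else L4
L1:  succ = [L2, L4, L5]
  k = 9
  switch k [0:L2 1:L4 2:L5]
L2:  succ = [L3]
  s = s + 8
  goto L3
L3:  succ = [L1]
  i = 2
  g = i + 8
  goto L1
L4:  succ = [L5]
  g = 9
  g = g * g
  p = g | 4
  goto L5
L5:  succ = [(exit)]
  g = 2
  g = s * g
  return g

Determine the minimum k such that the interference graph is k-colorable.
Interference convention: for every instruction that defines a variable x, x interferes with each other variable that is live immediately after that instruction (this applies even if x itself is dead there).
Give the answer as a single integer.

Block summaries:
  L0: {s} / ∅
  L1: {k} / ∅
  L2: {s} / {s}
  L3: {g,i} / ∅
  L4: {g,p} / ∅
  L5: {g} / {s}

Liveness:
  L0: in=∅ out={s}
  L1: in={s} out={s}
  L2: in={s} out={s}
  L3: in={s} out={s}
  L4: in={s} out={s}
  L5: in={s} out=∅

Interfere edges:
  g↔{s}
  i↔{s}
  k↔{s}
  p↔{s}
  s↔{g,i,k,p}

Registers:
  {g,s} pairwise interfere (2-clique) ⇒ χ ≥ 2
  2-colouring: r0={s}  r1={g,i,k,p}
  χ = 2

Answer: 2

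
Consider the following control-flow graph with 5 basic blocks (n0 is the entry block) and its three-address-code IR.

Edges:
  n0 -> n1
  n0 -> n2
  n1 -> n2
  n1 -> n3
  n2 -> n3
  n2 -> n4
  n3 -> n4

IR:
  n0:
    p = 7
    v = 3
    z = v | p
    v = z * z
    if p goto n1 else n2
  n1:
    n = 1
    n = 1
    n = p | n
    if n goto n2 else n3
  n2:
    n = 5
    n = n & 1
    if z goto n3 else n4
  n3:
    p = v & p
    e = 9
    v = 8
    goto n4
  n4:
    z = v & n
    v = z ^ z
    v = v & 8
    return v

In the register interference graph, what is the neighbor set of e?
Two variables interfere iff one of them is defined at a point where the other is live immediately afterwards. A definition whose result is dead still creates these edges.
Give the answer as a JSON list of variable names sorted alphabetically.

def/use:
  n0: {p,v,z} / ∅
  n1: {n} / {p}
  n2: {n} / {z}
  n3: {e,p,v} / {p,v}
  n4: {v,z} / {n,v}

Liveness:
  n0 li=∅ lo={p,v,z}
  n1 li={p,v,z} lo={n,p,v,z}
  n2 li={p,v,z} lo={n,p,v}
  n3 li={n,p,v} lo={n,v}
  n4 li={n,v} lo=∅

Conflict graph:
  e: {n}
  n: {e,p,v,z}
  p: {n,v,z}
  v: {n,p,z}
  z: {n,p,v}

N(e) = ["n"]

Answer: ["n"]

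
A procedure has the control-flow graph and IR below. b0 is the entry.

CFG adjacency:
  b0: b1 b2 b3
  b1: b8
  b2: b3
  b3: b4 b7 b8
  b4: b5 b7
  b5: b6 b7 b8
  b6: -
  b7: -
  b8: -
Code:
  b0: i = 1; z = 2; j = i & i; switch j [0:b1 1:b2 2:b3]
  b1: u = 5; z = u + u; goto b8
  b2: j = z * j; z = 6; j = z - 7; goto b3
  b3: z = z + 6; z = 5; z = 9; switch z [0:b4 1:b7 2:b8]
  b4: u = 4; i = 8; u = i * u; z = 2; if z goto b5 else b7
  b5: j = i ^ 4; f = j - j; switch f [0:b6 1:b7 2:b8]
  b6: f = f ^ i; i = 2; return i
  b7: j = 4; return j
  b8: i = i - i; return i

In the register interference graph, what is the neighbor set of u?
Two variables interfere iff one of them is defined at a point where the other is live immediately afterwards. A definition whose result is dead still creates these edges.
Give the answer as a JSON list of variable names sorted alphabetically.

Answer: ["i"]

Analysis:
Per-block:
  b0 def {i,j,z} use ∅
  b1 def {u,z} use ∅
  b2 def {j,z} use {j,z}
  b3 def {z} use {z}
  b4 def {i,u,z} use ∅
  b5 def {f,j} use {i}
  b6 def {f,i} use {f,i}
  b7 def {j} use ∅
  b8 def {i} use {i}

Liveness:
  live b0: ∅→{i,j,z}
  live b1: {i}→{i}
  live b2: {i,j,z}→{i,z}
  live b3: {i,z}→{i}
  live b4: ∅→{i}
  live b5: {i}→{f,i}
  live b6: {f,i}→∅
  live b7: ∅→∅
  live b8: {i}→∅

Conflict graph:
  f↔{i}
  i↔{f,j,u,z}
  j↔{i,z}
  u↔{i}
  z↔{i,j}

N(u) = ["i"]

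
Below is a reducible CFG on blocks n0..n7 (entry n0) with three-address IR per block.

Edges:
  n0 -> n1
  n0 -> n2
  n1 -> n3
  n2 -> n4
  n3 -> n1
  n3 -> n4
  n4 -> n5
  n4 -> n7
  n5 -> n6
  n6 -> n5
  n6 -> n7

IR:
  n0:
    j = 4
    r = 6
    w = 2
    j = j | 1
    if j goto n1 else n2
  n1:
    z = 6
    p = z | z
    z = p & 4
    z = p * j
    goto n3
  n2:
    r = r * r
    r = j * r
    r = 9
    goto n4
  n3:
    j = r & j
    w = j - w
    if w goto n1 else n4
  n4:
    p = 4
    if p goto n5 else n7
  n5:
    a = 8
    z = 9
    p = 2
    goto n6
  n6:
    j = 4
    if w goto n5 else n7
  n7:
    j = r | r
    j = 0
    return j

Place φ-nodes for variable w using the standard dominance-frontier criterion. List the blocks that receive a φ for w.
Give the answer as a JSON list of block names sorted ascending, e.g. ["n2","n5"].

Answer: ["n1", "n4"]

Working:
idom tree: n1←n0 n2←n0 n3←n1 n4←n0 n5←n4 n6←n5 n7←n4
Dom∩ at merges:
  n1: preds {n0,n3}: {n0} ∩ {n0,n1,n3} = {n0}; idom=n0
  n4: preds {n2,n3}: {n0,n2} ∩ {n0,n1,n3} = {n0}; idom=n0
  n5: preds {n4,n6}: {n0,n4} ∩ {n0,n4,n5,n6} = {n0,n4}; idom=n4
  n7: preds {n4,n6}: {n0,n4} ∩ {n0,n4,n5,n6} = {n0,n4}; idom=n4

DF walk-up:
  n1←n0: walk · to n0
  n1←n3: walk n3→n1 to n0
  n4←n2: walk n2 to n0
  n4←n3: walk n3→n1 to n0
  n5←n4: walk · to n4
  n5←n6: walk n6→n5 to n4
  n7←n4: walk · to n4
  n7←n6: walk n6→n5 to n4
  DF(n0)=∅
  DF(n1)={n1,n4}
  DF(n2)={n4}
  DF(n3)={n1,n4}
  DF(n4)=∅
  DF(n5)={n5,n7}
  DF(n6)={n5,n7}
  DF(n7)=∅

φ for w: defs {n0,n3}
  DF⁺ = {n1,n4}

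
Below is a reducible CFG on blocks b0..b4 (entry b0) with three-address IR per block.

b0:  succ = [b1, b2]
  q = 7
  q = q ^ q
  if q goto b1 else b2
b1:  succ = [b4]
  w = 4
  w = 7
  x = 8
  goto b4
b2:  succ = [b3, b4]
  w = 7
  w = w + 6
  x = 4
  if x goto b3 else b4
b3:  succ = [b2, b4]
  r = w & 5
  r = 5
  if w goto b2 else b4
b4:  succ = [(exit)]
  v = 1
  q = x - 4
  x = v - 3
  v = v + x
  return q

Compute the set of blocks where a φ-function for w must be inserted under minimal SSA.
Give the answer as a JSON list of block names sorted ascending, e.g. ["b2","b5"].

Answer: ["b2", "b4"]

Analysis:
idom tree: b1←b0 b2←b0 b3←b2 b4←b0
Dom at joins:
  b2: preds {b0,b3}: {b0} ∩ {b0,b2,b3} = {b0}; idom=b0
  b4: preds {b1,b2,b3}: {b0,b1} ∩ {b0,b2} ∩ {b0,b2,b3} = {b0}; idom=b0

DF walk-up:
  b2←b0: walk · to b0
  b2←b3: walk b3→b2 to b0
  b4←b1: walk b1 to b0
  b4←b2: walk b2 to b0
  b4←b3: walk b3→b2 to b0
  DF(b0)=∅
  DF(b1)={b4}
  DF(b2)={b2,b4}
  DF(b3)={b2,b4}
  DF(b4)=∅

φ for w: defs {b1,b2}
  DF⁺ = {b2,b4}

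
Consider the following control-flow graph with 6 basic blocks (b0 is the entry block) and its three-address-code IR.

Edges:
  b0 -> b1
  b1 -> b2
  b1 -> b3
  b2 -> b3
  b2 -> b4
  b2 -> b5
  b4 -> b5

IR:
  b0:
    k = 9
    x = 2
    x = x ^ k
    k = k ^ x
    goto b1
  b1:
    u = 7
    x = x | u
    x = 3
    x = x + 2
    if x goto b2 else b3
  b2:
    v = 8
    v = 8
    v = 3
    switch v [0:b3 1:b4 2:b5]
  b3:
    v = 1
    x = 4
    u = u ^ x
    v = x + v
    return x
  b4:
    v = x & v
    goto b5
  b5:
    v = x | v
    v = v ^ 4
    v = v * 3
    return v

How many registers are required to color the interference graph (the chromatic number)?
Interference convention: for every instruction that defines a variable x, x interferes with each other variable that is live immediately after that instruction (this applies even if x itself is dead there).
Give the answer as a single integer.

def/use:
  b0: {k,x} / ∅
  b1: {u,x} / {x}
  b2: {v} / ∅
  b3: {u,v,x} / {u}
  b4: {v} / {v,x}
  b5: {v} / {v,x}

Liveness:
  b0: in=∅ out={x}
  b1: in={x} out={u,x}
  b2: in={u,x} out={u,v,x}
  b3: in={u} out=∅
  b4: in={v,x} out={v,x}
  b5: in={v,x} out=∅

Interference:
  k — {x}
  u — {v,x}
  v — {u,x}
  x — {k,u,v}

Colouring:
  clique {u,v,x} ⇒ need ≥ 3
  3-colouring: R0={x}  R1={k,u}  R2={v}
  χ = 3

Answer: 3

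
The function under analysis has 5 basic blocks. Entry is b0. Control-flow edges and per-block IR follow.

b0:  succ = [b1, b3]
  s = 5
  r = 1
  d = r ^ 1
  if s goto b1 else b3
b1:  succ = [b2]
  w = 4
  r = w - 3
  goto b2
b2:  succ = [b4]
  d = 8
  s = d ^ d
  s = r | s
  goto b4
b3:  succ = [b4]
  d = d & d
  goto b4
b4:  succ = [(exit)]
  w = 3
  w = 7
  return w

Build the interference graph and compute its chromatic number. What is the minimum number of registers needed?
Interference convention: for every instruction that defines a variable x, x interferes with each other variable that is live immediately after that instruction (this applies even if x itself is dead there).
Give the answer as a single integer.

Answer: 3

Derivation:
Block summaries:
  b0: def={d,r,s} ue=∅
  b1: def={r,w} ue=∅
  b2: def={d,s} ue={r}
  b3: def={d} ue={d}
  b4: def={w} ue=∅

Liveness:
  b0 li=∅ lo={d}
  b1 li=∅ lo={r}
  b2 li={r} lo=∅
  b3 li={d} lo=∅
  b4 li=∅ lo=∅

Conflict graph:
  d: {r,s}
  r: {d,s}
  s: {d,r}
  w: ∅

Chromatic number:
  clique {d,r,s} ⇒ need ≥ 3
  3-colouring: r0={d,w}  r1={r}  r2={s}
  χ = 3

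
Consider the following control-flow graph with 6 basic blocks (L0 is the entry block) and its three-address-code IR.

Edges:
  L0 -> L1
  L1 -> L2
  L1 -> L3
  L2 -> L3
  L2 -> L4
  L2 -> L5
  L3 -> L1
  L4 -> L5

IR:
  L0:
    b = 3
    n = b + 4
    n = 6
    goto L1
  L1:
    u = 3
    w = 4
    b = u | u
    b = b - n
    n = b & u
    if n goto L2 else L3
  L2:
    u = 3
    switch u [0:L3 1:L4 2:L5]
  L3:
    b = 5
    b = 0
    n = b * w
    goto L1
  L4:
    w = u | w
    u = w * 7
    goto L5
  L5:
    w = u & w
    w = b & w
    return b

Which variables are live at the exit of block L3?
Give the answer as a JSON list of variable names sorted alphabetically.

Answer: ["n"]

Analysis:
def/use:
  L0 def {b,n} use ∅
  L1 def {b,n,u,w} use {n}
  L2 def {u} use ∅
  L3 def {b,n} use {w}
  L4 def {u,w} use {u,w}
  L5 def {w} use {b,u,w}

Live sets:
  L0 li=∅ lo={n}
  L1 li={n} lo={b,w}
  L2 li={b,w} lo={b,u,w}
  L3 li={w} lo={n}
  L4 li={b,u,w} lo={b,u,w}
  L5 li={b,u,w} lo=∅

live-out(L3) = ["n"]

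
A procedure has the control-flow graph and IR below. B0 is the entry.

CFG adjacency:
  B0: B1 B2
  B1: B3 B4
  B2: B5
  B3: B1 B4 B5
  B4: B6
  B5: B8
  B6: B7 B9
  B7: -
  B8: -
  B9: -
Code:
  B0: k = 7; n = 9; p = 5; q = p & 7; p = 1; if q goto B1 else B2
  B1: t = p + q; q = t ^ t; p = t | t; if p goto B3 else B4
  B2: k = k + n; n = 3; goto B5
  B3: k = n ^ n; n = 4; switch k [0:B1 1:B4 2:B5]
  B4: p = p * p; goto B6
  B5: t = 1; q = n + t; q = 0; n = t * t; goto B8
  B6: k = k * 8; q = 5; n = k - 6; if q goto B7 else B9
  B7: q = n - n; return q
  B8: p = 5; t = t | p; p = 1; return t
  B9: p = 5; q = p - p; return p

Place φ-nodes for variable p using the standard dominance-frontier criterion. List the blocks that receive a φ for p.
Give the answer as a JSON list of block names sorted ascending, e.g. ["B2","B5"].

idom tree: B1←B0 B2←B0 B3←B1 B4←B1 B5←B0 B6←B4 B7←B6 B8←B5 B9←B6
Dom∩ at merges:
  B1: preds {B0,B3}: {B0} ∩ {B0,B1,B3} = {B0}; idom=B0
  B4: preds {B1,B3}: {B0,B1} ∩ {B0,B1,B3} = {B0,B1}; idom=B1
  B5: preds {B2,B3}: {B0,B2} ∩ {B0,B1,B3} = {B0}; idom=B0

DF walk-up:
  join B1 pred B0: · stop@B0
  join B1 pred B3: B3→B1 stop@B0
  join B4 pred B1: · stop@B1
  join B4 pred B3: B3 stop@B1
  join B5 pred B2: B2 stop@B0
  join B5 pred B3: B3→B1 stop@B0
  DF(B0)=∅
  DF(B1)={B1,B5}
  DF(B2)={B5}
  DF(B3)={B1,B4,B5}
  DF(B4)=∅
  DF(B5)=∅
  DF(B6)=∅
  DF(B7)=∅
  DF(B8)=∅
  DF(B9)=∅

φ for p: defs {B0,B1,B4,B8,B9}
  DF⁺ = {B1,B5}

Answer: ["B1", "B5"]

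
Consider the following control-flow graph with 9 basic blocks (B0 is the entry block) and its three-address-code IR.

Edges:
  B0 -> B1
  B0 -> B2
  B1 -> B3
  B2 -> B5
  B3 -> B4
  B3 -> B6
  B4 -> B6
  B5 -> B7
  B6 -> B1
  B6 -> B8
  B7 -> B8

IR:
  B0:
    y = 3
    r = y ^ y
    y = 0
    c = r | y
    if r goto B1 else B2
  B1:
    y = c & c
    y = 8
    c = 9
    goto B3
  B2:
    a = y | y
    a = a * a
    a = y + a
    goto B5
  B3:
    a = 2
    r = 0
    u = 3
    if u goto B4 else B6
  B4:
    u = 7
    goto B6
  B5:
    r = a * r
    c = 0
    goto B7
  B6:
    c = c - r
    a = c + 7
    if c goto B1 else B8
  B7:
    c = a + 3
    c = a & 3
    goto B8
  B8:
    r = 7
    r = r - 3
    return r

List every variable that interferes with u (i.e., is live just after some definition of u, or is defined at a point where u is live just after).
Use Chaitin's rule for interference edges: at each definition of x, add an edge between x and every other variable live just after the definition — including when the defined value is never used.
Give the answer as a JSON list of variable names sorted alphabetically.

def/use:
  B0 def {c,r,y} use ∅
  B1 def {c,y} use {c}
  B2 def {a} use {y}
  B3 def {a,r,u} use ∅
  B4 def {u} use ∅
  B5 def {c,r} use {a,r}
  B6 def {a,c} use {c,r}
  B7 def {c} use {a}
  B8 def {r} use ∅

Liveness:
  live B0: ∅→{c,r,y}
  live B1: {c}→{c}
  live B2: {r,y}→{a,r}
  live B3: {c}→{c,r}
  live B4: {c,r}→{c,r}
  live B5: {a,r}→{a}
  live B6: {c,r}→{c}
  live B7: {a}→∅
  live B8: ∅→∅

Conflict graph:
  a: {c,r,y}
  c: {a,r,u,y}
  r: {a,c,u,y}
  u: {c,r}
  y: {a,c,r}

N(u) = ["c", "r"]

Answer: ["c", "r"]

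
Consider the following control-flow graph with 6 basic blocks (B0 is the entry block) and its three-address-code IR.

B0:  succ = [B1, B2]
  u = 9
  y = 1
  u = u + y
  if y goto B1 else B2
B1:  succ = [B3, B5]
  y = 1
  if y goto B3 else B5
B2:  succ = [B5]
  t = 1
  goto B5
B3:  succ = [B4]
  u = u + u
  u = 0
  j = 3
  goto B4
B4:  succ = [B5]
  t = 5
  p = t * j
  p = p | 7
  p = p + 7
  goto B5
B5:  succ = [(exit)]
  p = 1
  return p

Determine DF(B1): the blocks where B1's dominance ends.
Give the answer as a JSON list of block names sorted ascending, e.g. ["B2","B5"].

idom tree: B1←B0 B2←B0 B3←B1 B4←B3 B5←B0
Join-block Dom:
  B5: preds {B1,B2,B4}: {B0,B1} ∩ {B0,B2} ∩ {B0,B1,B3,B4} = {B0}; idom=B0

Frontier:
  join B5 pred B1: B1 stop@B0
  join B5 pred B2: B2 stop@B0
  join B5 pred B4: B4→B3→B1 stop@B0
  B0: DF=∅
  B1: DF={B5}
  B2: DF={B5}
  B3: DF={B5}
  B4: DF={B5}
  B5: DF=∅

DF(B1) = ["B5"]

Answer: ["B5"]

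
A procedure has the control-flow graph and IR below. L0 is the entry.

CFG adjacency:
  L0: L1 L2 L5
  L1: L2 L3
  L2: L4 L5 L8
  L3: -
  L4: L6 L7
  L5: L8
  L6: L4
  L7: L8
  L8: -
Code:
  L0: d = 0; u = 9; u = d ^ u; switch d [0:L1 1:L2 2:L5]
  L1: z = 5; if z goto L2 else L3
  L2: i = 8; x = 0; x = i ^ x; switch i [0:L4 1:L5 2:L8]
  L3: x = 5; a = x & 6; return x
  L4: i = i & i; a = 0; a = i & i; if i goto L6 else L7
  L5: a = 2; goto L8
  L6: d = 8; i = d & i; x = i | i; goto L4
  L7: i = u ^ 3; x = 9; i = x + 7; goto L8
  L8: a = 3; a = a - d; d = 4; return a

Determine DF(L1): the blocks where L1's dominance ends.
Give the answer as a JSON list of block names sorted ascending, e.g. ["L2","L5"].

idom tree: L1←L0 L2←L0 L3←L1 L4←L2 L5←L0 L6←L4 L7←L4 L8←L0
Join-block Dom:
  L2: preds {L0,L1}: {L0} ∩ {L0,L1} = {L0}; idom=L0
  L4: preds {L2,L6}: {L0,L2} ∩ {L0,L2,L4,L6} = {L0,L2}; idom=L2
  L5: preds {L0,L2}: {L0} ∩ {L0,L2} = {L0}; idom=L0
  L8: preds {L2,L5,L7}: {L0,L2} ∩ {L0,L5} ∩ {L0,L2,L4,L7} = {L0}; idom=L0

Frontier:
  join L2 pred L0: · stop@L0
  join L2 pred L1: L1 stop@L0
  join L4 pred L2: · stop@L2
  join L4 pred L6: L6→L4 stop@L2
  join L5 pred L0: · stop@L0
  join L5 pred L2: L2 stop@L0
  join L8 pred L2: L2 stop@L0
  join L8 pred L5: L5 stop@L0
  join L8 pred L7: L7→L4→L2 stop@L0
  L0 → ∅
  L1 → {L2}
  L2 → {L5,L8}
  L3 → ∅
  L4 → {L4,L8}
  L5 → {L8}
  L6 → {L4}
  L7 → {L8}
  L8 → ∅

DF(L1) = ["L2"]

Answer: ["L2"]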